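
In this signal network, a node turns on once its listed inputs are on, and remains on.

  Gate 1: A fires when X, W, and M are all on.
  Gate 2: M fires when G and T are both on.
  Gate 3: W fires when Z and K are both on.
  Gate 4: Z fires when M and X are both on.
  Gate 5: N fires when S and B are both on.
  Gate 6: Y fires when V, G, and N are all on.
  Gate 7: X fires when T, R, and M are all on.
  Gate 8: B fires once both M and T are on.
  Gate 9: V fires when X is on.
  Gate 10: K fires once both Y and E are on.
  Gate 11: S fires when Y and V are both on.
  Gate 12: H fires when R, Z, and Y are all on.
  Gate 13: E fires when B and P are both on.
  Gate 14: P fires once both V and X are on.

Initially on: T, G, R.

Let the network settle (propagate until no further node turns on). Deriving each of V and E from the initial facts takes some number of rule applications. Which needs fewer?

V: G and T are on, so M fires (Gate 2). T, R, and M are on, so X fires (Gate 7). Gate 9: X on → V on. [3 rule applications]
E: G and T are on, so M fires (Gate 2). Gate 7: T, R, and M on → X on. M and T are on, so B fires (Gate 8). X is on, so V fires (Gate 9). Gate 14: V and X on → P on. Gate 13: B and P on → E on. [6 rule applications]
V needs fewer.

V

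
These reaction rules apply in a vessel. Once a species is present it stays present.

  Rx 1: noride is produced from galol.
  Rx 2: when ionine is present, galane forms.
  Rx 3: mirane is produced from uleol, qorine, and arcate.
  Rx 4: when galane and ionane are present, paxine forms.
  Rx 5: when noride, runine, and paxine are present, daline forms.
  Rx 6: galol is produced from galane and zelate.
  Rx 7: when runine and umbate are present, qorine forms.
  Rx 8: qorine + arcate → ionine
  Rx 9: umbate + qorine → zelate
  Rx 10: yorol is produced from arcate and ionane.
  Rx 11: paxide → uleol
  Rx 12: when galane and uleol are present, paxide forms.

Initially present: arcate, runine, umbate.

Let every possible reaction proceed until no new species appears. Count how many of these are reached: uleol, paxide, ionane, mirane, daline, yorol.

0

uleol would need paxide (Rx 11), but paxide never forms.
paxide would need galane and uleol (Rx 12), but uleol never forms.
No rule produces ionane, and it is not given.
mirane would need uleol, qorine, and arcate (Rx 3), but uleol never forms.
daline would need noride, runine, and paxine (Rx 5), but paxine never forms.
yorol would need arcate and ionane (Rx 10), but ionane never forms.
None of the 6 are reached.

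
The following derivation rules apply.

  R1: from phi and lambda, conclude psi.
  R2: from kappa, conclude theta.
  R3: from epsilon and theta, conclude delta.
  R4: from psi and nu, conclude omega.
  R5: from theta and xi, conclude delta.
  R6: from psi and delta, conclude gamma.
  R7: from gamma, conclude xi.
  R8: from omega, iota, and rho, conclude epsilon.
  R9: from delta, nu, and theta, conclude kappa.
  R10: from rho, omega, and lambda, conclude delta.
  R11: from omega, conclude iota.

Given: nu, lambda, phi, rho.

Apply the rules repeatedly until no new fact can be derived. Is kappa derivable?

kappa would need delta, nu, and theta (R9), but theta is never established.

No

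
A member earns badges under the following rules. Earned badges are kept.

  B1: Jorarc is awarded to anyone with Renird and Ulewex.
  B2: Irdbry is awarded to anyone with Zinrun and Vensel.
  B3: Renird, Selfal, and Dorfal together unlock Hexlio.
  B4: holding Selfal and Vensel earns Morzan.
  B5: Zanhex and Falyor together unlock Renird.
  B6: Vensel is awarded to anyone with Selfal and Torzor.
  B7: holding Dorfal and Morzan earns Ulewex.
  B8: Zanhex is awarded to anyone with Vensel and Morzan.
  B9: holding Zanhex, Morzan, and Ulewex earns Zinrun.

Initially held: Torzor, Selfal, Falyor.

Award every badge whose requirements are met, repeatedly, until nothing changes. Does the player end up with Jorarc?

Jorarc would need Renird and Ulewex (B1), but Ulewex is never earned.

No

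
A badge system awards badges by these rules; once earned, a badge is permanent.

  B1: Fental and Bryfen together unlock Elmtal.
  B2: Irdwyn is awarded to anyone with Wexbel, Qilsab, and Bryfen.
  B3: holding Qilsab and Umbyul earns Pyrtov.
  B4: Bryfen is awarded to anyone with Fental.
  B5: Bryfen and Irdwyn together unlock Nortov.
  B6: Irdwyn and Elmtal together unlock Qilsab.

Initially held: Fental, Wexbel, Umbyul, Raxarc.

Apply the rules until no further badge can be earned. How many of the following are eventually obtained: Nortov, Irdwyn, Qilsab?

Nortov would need Bryfen and Irdwyn (B5), but Irdwyn is never earned.
Irdwyn would need Wexbel, Qilsab, and Bryfen (B2), but Qilsab is never earned.
Qilsab would need Irdwyn and Elmtal (B6), but Irdwyn is never earned.
None of the 3 are reached.

0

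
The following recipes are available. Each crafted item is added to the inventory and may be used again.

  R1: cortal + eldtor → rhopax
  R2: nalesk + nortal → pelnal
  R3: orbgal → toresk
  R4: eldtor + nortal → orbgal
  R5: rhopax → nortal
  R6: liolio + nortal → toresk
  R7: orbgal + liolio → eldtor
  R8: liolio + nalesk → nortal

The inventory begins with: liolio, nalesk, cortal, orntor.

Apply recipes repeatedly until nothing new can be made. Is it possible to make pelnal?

Yes

Using R8, liolio and nalesk make nortal.
Using R2, nalesk and nortal make pelnal.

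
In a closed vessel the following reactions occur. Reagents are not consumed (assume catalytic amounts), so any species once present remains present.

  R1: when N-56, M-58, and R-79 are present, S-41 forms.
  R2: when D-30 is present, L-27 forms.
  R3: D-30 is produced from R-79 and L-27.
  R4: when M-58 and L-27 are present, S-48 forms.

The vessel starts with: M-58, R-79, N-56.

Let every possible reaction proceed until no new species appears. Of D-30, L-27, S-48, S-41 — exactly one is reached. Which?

S-41

N-56, M-58, and R-79 present → S-41 forms (R1).
S-48 would need M-58 and L-27 (R4), but L-27 never forms. D-30 would need R-79 and L-27 (R3), but L-27 never forms. L-27 would need D-30 (R2), but D-30 never forms.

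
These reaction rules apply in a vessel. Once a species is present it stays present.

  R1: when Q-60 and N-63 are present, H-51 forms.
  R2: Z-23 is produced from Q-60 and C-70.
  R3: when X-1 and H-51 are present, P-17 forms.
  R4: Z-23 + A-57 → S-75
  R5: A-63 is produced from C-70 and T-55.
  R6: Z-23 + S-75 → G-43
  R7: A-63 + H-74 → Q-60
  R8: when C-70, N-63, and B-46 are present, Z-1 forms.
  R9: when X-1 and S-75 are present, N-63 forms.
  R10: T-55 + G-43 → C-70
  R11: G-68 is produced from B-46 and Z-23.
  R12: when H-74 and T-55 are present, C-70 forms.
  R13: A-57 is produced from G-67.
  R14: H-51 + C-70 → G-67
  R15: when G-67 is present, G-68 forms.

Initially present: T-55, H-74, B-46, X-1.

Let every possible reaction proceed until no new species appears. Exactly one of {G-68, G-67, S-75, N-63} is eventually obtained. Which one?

H-74 and T-55 present → C-70 forms (R12).
C-70 and T-55 present → A-63 forms (R5).
A-63 and H-74 present → Q-60 forms (R7).
Q-60 and C-70 present → Z-23 forms (R2).
B-46 and Z-23 present → G-68 forms (R11).
G-67 would need H-51 and C-70 (R14), but H-51 never forms. N-63 would need X-1 and S-75 (R9), but S-75 never forms. S-75 would need Z-23 and A-57 (R4), but A-57 never forms.

G-68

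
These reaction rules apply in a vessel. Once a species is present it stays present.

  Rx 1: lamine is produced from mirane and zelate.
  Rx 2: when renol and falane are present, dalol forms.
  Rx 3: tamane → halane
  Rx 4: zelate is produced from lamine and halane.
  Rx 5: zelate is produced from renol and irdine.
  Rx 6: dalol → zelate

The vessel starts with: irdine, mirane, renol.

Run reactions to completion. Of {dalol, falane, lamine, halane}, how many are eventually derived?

1

renol and irdine present → zelate forms (Rx 5).
mirane and zelate present → lamine forms (Rx 1).
dalol would need renol and falane (Rx 2), but falane never forms.
No rule produces falane, and it is not given.
lamine: reached.
halane would need tamane (Rx 3), but tamane never forms.
Reached: lamine — 1 of the 4.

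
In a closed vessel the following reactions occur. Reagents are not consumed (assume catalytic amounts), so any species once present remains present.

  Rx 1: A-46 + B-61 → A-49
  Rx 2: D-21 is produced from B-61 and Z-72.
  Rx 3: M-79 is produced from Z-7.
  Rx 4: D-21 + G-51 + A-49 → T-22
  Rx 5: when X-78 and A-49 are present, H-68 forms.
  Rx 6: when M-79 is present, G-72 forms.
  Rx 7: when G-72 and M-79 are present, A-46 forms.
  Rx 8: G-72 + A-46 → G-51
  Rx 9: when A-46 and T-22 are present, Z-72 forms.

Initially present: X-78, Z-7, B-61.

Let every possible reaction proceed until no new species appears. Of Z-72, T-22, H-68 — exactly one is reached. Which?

H-68

Z-7 present → M-79 forms (Rx 3).
M-79 present → G-72 forms (Rx 6).
G-72 and M-79 present → A-46 forms (Rx 7).
A-46 and B-61 present → A-49 forms (Rx 1).
X-78 and A-49 present → H-68 forms (Rx 5).
Z-72 would need A-46 and T-22 (Rx 9), but T-22 never forms. T-22 would need D-21, G-51, and A-49 (Rx 4), but D-21 never forms.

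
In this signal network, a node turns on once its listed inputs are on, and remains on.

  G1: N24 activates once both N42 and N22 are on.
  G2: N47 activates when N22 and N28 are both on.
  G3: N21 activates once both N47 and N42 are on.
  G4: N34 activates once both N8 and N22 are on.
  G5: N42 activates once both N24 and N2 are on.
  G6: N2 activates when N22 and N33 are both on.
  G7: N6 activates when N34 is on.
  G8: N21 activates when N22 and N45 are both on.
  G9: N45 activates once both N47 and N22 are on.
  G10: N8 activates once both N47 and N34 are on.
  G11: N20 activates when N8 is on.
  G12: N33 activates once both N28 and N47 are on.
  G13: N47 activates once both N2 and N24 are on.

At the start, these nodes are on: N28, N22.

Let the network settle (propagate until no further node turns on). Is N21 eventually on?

Yes

N22 and N28 are on, so N47 activates (G2).
N47 and N22 are on, so N45 activates (G9).
N22 and N45 are on, so N21 activates (G8).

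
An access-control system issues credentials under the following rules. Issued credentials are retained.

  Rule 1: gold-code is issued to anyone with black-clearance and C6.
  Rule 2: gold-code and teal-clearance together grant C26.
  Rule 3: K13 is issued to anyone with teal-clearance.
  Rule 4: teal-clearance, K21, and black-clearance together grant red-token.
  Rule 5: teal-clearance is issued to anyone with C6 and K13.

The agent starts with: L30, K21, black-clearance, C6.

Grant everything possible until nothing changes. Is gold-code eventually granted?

Holding black-clearance and C6 grants gold-code (Rule 1).

Yes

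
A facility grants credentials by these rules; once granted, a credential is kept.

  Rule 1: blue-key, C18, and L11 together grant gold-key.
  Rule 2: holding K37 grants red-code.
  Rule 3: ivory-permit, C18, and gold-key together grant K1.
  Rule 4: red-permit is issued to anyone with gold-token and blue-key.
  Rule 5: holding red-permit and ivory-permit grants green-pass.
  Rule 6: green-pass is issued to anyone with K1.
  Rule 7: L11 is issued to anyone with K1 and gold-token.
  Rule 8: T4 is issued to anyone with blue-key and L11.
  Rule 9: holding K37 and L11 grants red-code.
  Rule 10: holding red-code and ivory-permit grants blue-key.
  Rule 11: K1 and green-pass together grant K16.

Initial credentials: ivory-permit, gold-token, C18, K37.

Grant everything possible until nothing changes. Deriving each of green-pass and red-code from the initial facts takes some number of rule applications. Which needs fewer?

red-code: Holding K37 grants red-code (Rule 2). [1 rule application]
green-pass: Holding K37 grants red-code (Rule 2). Holding red-code and ivory-permit grants blue-key (Rule 10). Holding gold-token and blue-key grants red-permit (Rule 4). Holding red-permit and ivory-permit grants green-pass (Rule 5). [4 rule applications]
red-code needs fewer.

red-code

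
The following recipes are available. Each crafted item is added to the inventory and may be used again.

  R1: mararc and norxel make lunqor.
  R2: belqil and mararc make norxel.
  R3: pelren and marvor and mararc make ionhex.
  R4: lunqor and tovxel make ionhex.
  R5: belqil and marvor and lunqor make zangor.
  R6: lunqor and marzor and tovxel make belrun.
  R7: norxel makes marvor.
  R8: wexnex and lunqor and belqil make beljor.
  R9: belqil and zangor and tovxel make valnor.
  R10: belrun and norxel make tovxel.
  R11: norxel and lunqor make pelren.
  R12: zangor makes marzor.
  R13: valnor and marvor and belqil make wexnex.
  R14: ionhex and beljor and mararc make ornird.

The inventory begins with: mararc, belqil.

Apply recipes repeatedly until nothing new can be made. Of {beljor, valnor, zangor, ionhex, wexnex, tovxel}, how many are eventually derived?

belqil and mararc → norxel (R2).
Using R1, mararc and norxel make lunqor.
Using R7, norxel makes marvor.
norxel and lunqor → pelren (R11).
belqil and marvor and lunqor → zangor (R5).
pelren and marvor and mararc → ionhex (R3).
beljor would need wexnex, lunqor, and belqil (R8), but wexnex is never obtained.
valnor would need belqil, zangor, and tovxel (R9), but tovxel is never obtained.
zangor: reached.
ionhex: reached.
wexnex would need valnor, marvor, and belqil (R13), but valnor is never obtained.
tovxel would need belrun and norxel (R10), but belrun is never obtained.
Reached: zangor and ionhex — 2 of the 6.

2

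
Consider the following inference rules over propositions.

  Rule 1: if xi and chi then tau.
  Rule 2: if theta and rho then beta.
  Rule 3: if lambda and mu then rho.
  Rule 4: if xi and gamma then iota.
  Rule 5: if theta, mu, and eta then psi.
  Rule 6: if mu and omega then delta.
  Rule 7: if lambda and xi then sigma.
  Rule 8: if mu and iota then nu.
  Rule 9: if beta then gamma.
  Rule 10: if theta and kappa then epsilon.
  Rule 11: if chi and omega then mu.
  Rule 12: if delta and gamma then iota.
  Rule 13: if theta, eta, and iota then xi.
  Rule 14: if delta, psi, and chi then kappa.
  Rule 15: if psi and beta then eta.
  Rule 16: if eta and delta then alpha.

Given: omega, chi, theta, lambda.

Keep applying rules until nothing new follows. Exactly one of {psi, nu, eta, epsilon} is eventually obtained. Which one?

From chi and omega, Rule 11 gives mu.
From mu and omega, Rule 6 gives delta.
From lambda and mu, Rule 3 gives rho.
From theta and rho, Rule 2 gives beta.
From beta, Rule 9 gives gamma.
delta and gamma hold, so iota follows (Rule 12).
mu and iota hold, so nu follows (Rule 8).
epsilon would need theta and kappa (Rule 10), but kappa is never established. eta would need psi and beta (Rule 15), but psi is never established. psi would need theta, mu, and eta (Rule 5), but eta is never established.

nu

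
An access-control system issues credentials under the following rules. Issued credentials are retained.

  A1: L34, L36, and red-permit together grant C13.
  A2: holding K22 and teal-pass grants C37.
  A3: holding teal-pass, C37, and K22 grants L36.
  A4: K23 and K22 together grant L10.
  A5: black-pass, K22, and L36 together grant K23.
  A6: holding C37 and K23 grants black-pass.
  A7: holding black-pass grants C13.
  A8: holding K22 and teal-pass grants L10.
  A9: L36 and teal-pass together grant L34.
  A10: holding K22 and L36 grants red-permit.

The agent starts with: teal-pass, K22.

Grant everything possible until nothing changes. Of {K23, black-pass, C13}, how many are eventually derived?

Holding K22 and teal-pass grants C37 (A2).
Holding teal-pass, C37, and K22 grants L36 (A3).
Holding L36 and teal-pass grants L34 (A9).
Holding K22 and L36 grants red-permit (A10).
Holding L34, L36, and red-permit grants C13 (A1).
K23 would need black-pass, K22, and L36 (A5), but black-pass is never granted.
black-pass would need C37 and K23 (A6), but K23 is never granted.
C13: reached.
Reached: C13 — 1 of the 3.

1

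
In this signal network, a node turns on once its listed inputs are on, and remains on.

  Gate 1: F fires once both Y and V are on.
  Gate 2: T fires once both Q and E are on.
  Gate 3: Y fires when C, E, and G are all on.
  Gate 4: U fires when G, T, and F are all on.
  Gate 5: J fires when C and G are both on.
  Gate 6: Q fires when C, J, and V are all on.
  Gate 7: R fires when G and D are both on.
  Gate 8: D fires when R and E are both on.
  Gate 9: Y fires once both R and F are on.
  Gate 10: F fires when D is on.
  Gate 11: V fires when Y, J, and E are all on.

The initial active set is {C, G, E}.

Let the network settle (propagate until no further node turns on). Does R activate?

No

R would need G and D (Gate 7), but D never turns on.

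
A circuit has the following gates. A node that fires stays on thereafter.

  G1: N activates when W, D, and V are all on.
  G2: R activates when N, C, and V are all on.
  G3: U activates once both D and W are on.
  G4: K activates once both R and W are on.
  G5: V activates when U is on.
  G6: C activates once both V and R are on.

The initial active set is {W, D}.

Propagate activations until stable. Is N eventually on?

Yes

G3: D and W on → U on.
G5: U on → V on.
W, D, and V are on, so N activates (G1).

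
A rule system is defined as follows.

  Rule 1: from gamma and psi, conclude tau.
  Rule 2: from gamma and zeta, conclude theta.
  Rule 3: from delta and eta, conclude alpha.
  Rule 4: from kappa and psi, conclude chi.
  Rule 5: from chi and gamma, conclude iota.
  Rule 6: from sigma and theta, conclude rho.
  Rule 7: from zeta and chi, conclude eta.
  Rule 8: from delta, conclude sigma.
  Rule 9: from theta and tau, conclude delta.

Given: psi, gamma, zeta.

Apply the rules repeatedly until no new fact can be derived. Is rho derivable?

Yes

From gamma and zeta, Rule 2 gives theta.
gamma and psi hold, so tau follows (Rule 1).
theta and tau hold, so delta follows (Rule 9).
From delta, Rule 8 gives sigma.
sigma and theta hold, so rho follows (Rule 6).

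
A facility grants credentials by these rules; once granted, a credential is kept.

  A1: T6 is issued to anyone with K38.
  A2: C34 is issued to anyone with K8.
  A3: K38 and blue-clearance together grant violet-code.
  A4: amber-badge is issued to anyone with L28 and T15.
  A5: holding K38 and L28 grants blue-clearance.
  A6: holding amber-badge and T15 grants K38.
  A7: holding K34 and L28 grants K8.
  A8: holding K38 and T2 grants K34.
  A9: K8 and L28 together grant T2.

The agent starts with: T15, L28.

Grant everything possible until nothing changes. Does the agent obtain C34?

No

C34 would need K8 (A2), but K8 is never granted.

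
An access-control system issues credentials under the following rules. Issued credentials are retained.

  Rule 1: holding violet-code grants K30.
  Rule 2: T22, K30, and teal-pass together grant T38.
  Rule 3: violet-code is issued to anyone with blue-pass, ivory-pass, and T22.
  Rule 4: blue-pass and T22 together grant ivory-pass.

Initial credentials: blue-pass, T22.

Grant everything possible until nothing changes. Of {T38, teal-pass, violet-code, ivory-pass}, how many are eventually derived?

Holding blue-pass and T22 grants ivory-pass (Rule 4).
Holding blue-pass, ivory-pass, and T22 grants violet-code (Rule 3).
T38 would need T22, K30, and teal-pass (Rule 2), but teal-pass is never granted.
No rule produces teal-pass, and it is not given.
violet-code: reached.
ivory-pass: reached.
Reached: violet-code and ivory-pass — 2 of the 4.

2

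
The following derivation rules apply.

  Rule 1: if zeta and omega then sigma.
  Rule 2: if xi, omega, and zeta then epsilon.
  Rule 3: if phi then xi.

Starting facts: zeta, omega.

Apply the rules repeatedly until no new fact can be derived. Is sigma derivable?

Yes

From zeta and omega, Rule 1 gives sigma.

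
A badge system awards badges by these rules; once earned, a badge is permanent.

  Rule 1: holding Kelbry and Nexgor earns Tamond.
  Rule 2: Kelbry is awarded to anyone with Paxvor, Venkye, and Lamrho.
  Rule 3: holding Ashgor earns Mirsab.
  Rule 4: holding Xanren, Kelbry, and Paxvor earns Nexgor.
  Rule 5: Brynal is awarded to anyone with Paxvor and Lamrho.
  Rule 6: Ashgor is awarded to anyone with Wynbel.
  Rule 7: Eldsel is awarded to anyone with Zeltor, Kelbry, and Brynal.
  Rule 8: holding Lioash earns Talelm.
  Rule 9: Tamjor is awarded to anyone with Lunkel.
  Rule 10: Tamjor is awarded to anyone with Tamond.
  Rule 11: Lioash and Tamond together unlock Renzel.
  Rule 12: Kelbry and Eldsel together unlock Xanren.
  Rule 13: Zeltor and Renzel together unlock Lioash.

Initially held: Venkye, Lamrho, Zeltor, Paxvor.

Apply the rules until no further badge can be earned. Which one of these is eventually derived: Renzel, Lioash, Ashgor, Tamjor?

With Paxvor, Venkye, and Lamrho, Kelbry is earned (Rule 2).
With Paxvor and Lamrho, Brynal is earned (Rule 5).
With Zeltor, Kelbry, and Brynal, Eldsel is earned (Rule 7).
With Kelbry and Eldsel, Xanren is earned (Rule 12).
With Xanren, Kelbry, and Paxvor, Nexgor is earned (Rule 4).
With Kelbry and Nexgor, Tamond is earned (Rule 1).
With Tamond, Tamjor is earned (Rule 10).
Renzel would need Lioash and Tamond (Rule 11), but Lioash is never earned. Lioash would need Zeltor and Renzel (Rule 13), but Renzel is never earned. Ashgor would need Wynbel (Rule 6), but Wynbel is never earned.

Tamjor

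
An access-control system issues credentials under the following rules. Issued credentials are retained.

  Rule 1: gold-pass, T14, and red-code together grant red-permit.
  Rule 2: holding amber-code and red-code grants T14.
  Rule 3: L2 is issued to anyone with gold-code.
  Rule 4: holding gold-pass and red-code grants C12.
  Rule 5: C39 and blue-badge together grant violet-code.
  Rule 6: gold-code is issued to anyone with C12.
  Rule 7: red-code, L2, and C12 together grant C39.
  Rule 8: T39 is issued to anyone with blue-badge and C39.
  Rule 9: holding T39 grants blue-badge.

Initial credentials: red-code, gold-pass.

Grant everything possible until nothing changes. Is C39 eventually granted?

Yes

Holding gold-pass and red-code grants C12 (Rule 4).
Holding C12 grants gold-code (Rule 6).
Holding gold-code grants L2 (Rule 3).
Holding red-code, L2, and C12 grants C39 (Rule 7).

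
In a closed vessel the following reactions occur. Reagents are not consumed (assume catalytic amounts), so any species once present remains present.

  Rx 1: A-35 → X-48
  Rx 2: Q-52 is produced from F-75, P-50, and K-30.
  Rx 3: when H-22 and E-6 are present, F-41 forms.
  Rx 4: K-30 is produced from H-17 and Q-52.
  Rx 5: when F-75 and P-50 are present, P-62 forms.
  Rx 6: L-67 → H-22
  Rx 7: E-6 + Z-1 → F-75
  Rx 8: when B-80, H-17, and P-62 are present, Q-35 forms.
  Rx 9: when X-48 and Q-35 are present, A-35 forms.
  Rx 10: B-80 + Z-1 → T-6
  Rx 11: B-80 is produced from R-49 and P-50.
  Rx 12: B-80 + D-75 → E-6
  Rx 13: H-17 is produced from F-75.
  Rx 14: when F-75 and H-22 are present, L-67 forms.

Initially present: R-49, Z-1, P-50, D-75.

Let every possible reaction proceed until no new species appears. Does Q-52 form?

Q-52 would need F-75, P-50, and K-30 (Rx 2), but K-30 never forms.

No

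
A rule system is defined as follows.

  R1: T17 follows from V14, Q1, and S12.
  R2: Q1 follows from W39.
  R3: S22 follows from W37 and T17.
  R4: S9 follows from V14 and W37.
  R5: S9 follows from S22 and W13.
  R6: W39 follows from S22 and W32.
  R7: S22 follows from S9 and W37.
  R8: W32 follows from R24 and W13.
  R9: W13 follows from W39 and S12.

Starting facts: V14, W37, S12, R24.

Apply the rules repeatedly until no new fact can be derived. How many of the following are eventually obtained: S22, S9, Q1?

2

V14 and W37 hold, so S9 follows (R4).
From S9 and W37, R7 gives S22.
S22: reached.
S9: reached.
Q1 would need W39 (R2), but W39 is never established.
Reached: S22 and S9 — 2 of the 3.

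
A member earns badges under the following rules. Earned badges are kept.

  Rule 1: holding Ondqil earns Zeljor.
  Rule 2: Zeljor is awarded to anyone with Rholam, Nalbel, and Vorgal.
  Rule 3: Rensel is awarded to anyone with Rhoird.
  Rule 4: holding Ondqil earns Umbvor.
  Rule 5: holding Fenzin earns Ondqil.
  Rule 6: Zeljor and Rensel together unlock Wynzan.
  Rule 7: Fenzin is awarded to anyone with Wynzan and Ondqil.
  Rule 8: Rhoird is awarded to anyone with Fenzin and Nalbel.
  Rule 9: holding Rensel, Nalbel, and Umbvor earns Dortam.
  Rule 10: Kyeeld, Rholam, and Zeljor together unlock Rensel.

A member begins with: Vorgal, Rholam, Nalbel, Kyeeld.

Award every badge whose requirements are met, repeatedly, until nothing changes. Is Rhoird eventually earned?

No

Rhoird would need Fenzin and Nalbel (Rule 8), but Fenzin is never earned.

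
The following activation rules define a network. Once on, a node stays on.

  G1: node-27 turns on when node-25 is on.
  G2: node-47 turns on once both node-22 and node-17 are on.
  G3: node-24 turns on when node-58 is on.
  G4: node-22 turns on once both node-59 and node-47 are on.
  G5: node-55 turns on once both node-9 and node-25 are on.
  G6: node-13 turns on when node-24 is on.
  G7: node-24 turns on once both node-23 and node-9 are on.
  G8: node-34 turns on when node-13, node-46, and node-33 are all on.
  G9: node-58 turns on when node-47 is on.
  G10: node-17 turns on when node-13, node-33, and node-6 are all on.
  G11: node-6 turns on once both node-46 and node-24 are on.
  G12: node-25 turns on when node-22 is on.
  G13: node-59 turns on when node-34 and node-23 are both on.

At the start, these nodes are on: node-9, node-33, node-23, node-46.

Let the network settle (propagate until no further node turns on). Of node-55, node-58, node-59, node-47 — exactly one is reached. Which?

node-59

node-23 and node-9 are on, so node-24 turns on (G7).
G6: node-24 on → node-13 on.
node-13, node-46, and node-33 are on, so node-34 turns on (G8).
G13: node-34 and node-23 on → node-59 on.
node-47 would need node-22 and node-17 (G2), but node-22 never turns on. node-58 would need node-47 (G9), but node-47 never turns on. node-55 would need node-9 and node-25 (G5), but node-25 never turns on.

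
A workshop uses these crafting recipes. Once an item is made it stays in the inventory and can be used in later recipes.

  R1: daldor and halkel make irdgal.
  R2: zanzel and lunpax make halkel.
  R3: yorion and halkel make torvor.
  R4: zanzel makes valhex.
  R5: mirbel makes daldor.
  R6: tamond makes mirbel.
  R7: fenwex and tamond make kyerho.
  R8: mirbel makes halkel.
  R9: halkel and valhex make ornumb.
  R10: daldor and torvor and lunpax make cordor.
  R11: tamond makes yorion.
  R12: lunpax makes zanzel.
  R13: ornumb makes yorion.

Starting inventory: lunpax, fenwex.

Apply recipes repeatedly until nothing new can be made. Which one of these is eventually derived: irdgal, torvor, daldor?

torvor

lunpax → zanzel (R12).
zanzel → valhex (R4).
Using R2, zanzel and lunpax make halkel.
halkel and valhex → ornumb (R9).
Using R13, ornumb makes yorion.
yorion and halkel → torvor (R3).
irdgal would need daldor and halkel (R1), but daldor is never obtained. daldor would need mirbel (R5), but mirbel is never obtained.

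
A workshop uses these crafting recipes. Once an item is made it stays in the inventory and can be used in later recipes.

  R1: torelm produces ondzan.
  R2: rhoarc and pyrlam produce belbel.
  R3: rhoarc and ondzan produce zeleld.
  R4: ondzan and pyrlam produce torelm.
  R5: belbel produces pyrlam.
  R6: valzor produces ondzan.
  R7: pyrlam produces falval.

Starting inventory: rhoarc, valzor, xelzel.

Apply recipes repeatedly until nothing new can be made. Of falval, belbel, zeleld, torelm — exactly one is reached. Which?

zeleld

Using R6, valzor makes ondzan.
rhoarc and ondzan → zeleld (R3).
falval would need pyrlam (R7), but pyrlam is never obtained. belbel would need rhoarc and pyrlam (R2), but pyrlam is never obtained. torelm would need ondzan and pyrlam (R4), but pyrlam is never obtained.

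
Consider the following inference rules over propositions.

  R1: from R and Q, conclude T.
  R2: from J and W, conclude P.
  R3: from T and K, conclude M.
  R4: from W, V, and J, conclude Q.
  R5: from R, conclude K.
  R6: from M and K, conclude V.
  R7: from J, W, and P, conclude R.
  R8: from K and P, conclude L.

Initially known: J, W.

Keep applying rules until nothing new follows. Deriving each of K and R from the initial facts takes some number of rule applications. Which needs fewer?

R

R: From J and W, R2 gives P. J, W, and P hold, so R follows (R7). [2 rule applications]
K: J and W hold, so P follows (R2). J, W, and P hold, so R follows (R7). R holds, so K follows (R5). [3 rule applications]
R needs fewer.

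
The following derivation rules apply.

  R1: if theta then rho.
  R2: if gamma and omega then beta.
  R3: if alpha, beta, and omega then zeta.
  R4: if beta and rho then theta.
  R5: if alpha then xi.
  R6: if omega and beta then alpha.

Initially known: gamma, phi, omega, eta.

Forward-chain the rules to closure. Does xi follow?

From gamma and omega, R2 gives beta.
omega and beta hold, so alpha follows (R6).
alpha holds, so xi follows (R5).

Yes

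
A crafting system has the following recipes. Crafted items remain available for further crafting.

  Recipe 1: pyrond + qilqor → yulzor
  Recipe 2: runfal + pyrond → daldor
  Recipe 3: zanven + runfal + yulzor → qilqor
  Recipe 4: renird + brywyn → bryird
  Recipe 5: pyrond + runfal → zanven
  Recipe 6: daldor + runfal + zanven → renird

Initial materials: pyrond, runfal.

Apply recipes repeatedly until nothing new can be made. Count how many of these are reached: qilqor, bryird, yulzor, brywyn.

qilqor would need zanven, runfal, and yulzor (Recipe 3), but yulzor is never obtained.
bryird would need renird and brywyn (Recipe 4), but brywyn is never obtained.
yulzor would need pyrond and qilqor (Recipe 1), but qilqor is never obtained.
No rule produces brywyn, and it is not given.
None of the 4 are reached.

0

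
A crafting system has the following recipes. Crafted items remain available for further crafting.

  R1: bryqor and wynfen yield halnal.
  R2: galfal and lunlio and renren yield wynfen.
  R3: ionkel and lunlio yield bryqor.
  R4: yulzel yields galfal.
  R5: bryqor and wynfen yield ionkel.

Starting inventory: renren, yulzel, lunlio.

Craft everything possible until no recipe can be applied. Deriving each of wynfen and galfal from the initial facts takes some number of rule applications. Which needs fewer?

galfal: Using R4, yulzel makes galfal. [1 rule application]
wynfen: yulzel → galfal (R4). galfal and lunlio and renren → wynfen (R2). [2 rule applications]
galfal needs fewer.

galfal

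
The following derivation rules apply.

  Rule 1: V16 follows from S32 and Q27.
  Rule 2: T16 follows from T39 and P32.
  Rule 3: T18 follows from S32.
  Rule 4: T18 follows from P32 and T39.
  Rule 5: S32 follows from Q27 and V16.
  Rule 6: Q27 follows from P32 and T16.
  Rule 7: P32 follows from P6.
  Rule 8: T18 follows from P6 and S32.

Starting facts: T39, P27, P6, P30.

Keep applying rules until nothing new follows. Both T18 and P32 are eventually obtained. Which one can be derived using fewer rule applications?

P32

P32: From P6, Rule 7 gives P32. [1 rule application]
T18: From P6, Rule 7 gives P32. From P32 and T39, Rule 4 gives T18. [2 rule applications]
P32 needs fewer.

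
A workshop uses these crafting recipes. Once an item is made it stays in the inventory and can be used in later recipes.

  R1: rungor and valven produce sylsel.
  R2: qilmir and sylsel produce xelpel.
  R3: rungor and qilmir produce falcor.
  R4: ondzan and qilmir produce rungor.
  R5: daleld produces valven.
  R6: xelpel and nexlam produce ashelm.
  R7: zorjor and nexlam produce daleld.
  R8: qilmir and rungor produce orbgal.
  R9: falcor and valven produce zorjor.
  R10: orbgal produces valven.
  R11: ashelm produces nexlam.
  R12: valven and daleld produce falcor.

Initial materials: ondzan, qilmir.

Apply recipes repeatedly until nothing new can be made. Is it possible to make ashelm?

No

ashelm would need xelpel and nexlam (R6), but nexlam is never obtained.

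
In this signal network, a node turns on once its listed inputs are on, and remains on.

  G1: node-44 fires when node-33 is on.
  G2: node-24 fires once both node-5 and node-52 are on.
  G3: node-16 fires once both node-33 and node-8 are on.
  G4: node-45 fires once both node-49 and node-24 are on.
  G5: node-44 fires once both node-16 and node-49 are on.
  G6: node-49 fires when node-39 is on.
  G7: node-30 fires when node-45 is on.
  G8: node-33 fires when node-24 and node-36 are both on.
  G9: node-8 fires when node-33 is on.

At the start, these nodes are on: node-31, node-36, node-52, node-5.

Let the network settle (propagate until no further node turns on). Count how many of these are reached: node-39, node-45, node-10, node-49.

No rule produces node-39, and it is not given.
node-45 would need node-49 and node-24 (G4), but node-49 never turns on.
No rule produces node-10, and it is not given.
node-49 would need node-39 (G6), but node-39 never turns on.
None of the 4 are reached.

0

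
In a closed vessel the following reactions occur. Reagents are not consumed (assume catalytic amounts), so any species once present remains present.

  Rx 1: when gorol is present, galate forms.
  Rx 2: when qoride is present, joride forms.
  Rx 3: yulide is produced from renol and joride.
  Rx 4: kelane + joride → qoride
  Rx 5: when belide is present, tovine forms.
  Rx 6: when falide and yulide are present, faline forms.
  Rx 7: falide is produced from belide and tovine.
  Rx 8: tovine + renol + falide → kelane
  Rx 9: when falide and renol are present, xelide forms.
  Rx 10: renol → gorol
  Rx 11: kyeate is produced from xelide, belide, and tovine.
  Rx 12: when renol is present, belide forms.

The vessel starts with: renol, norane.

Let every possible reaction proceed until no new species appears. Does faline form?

faline would need falide and yulide (Rx 6), but yulide never forms.

No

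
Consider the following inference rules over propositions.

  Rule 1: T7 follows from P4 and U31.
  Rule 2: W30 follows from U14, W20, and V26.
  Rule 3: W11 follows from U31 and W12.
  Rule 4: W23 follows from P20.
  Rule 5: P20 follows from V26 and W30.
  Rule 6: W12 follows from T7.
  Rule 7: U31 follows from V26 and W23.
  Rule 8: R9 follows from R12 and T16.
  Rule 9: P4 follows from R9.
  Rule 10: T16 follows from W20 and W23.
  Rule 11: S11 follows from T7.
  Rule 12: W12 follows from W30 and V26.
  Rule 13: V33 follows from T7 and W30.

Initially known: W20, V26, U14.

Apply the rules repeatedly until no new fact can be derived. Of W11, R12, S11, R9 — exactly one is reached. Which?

From U14, W20, and V26, Rule 2 gives W30.
V26 and W30 hold, so P20 follows (Rule 5).
From W30 and V26, Rule 12 gives W12.
From P20, Rule 4 gives W23.
V26 and W23 hold, so U31 follows (Rule 7).
U31 and W12 hold, so W11 follows (Rule 3).
S11 would need T7 (Rule 11), but T7 is never established. R9 would need R12 and T16 (Rule 8), but R12 is never established. No rule produces R12, and it is not given.

W11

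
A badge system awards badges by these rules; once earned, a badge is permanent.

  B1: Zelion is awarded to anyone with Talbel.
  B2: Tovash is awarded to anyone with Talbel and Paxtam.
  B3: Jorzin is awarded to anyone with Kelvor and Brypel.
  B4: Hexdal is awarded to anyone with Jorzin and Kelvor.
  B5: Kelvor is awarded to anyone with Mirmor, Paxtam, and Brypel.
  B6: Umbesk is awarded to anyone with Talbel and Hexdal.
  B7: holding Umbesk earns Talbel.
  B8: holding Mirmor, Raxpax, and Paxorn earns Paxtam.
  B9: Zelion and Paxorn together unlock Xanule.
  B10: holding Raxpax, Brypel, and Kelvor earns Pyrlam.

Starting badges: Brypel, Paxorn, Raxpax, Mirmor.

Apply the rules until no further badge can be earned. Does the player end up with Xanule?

Xanule would need Zelion and Paxorn (B9), but Zelion is never earned.

No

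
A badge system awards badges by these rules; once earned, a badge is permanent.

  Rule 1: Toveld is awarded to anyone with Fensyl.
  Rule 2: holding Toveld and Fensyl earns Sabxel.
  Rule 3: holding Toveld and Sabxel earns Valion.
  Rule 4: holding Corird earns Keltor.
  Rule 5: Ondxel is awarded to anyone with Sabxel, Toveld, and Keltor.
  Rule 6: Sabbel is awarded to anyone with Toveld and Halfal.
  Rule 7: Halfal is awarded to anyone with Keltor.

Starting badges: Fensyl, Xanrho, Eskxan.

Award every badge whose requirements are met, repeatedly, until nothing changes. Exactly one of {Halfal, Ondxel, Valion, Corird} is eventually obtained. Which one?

Valion

With Fensyl, Toveld is earned (Rule 1).
With Toveld and Fensyl, Sabxel is earned (Rule 2).
With Toveld and Sabxel, Valion is earned (Rule 3).
Ondxel would need Sabxel, Toveld, and Keltor (Rule 5), but Keltor is never earned. Halfal would need Keltor (Rule 7), but Keltor is never earned. No rule produces Corird, and it is not given.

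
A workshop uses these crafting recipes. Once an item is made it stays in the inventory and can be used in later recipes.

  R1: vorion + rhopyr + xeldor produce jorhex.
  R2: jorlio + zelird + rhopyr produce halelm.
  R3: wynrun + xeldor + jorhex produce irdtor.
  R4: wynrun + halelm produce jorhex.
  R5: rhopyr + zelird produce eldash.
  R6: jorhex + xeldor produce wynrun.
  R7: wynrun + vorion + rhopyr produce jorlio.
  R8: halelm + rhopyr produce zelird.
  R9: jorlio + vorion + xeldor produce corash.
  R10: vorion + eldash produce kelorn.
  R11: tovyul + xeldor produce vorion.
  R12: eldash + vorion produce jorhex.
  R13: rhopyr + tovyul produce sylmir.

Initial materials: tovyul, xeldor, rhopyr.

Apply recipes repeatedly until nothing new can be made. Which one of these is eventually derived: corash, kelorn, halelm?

Using R11, tovyul and xeldor make vorion.
vorion + rhopyr + xeldor → jorhex (R1).
jorhex + xeldor → wynrun (R6).
Using R7, wynrun, vorion, and rhopyr make jorlio.
jorlio + vorion + xeldor → corash (R9).
kelorn would need vorion and eldash (R10), but eldash is never obtained. halelm would need jorlio, zelird, and rhopyr (R2), but zelird is never obtained.

corash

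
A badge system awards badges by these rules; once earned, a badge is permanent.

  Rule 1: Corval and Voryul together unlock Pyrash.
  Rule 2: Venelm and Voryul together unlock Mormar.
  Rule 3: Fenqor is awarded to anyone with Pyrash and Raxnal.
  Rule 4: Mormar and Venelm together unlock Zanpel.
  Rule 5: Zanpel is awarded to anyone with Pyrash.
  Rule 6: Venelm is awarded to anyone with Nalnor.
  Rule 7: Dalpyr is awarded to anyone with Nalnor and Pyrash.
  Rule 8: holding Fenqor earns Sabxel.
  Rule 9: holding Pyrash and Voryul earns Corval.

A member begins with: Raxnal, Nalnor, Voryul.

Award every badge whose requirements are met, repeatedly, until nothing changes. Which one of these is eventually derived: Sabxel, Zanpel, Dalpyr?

With Nalnor, Venelm is earned (Rule 6).
With Venelm and Voryul, Mormar is earned (Rule 2).
With Mormar and Venelm, Zanpel is earned (Rule 4).
Sabxel would need Fenqor (Rule 8), but Fenqor is never earned. Dalpyr would need Nalnor and Pyrash (Rule 7), but Pyrash is never earned.

Zanpel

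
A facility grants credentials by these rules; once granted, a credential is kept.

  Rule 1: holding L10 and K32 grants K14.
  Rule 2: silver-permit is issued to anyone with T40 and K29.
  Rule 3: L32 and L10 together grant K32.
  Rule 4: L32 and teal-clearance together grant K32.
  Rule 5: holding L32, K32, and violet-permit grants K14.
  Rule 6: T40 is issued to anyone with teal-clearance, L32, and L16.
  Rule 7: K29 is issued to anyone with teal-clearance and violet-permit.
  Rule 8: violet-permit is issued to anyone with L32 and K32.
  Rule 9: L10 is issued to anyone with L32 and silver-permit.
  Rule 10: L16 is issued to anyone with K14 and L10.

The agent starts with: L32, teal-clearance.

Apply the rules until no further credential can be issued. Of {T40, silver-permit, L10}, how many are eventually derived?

T40 would need teal-clearance, L32, and L16 (Rule 6), but L16 is never granted.
silver-permit would need T40 and K29 (Rule 2), but T40 is never granted.
L10 would need L32 and silver-permit (Rule 9), but silver-permit is never granted.
None of the 3 are reached.

0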